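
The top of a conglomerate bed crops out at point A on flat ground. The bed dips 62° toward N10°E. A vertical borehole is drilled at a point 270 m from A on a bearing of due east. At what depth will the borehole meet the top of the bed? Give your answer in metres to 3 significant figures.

The hole lies 80° from the dip direction, so the down-dip offset is 270 × cos 80° = 46.89 m.
Depth = down-dip offset × tan(dip) = 46.89 × tan 62° = 46.89 × 1.8807
Depth = 88.18 m

88.2 m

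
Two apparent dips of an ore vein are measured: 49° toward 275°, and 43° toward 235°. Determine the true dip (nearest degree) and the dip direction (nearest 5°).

true dip 49°, dip direction 270°

Represent each trace as a vector plunging at its apparent dip toward its trend (east-north-up frame): v₁ = (-0.654, 0.057, -0.755), v₂ = (-0.599, -0.419, -0.682).
The plane normal is n = v₁ × v₂ ∝ (-0.356, 0.006, 0.308).
tan δ = √(n_x²+n_y²)/n_z = 0.356/0.308, so δ = 49.1°.
Dip direction = azimuth of (n_x, n_y) = atan2(-0.356, 0.006) = 271°.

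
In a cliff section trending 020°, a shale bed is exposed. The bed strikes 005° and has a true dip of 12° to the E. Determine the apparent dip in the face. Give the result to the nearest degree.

Angle between strike (005°) and section (020°): β = 15°.
tan(apparent dip) = tan 12° · sin 15° = 0.0550
apparent dip = arctan 0.0550 = 3.15°

3°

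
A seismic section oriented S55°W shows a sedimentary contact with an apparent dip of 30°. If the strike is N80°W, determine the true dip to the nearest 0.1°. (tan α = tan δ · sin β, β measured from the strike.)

β = acute angle between strike N80°W and section S55°W = 45°.
tan(true dip) = tan 30° / sin 45° = 0.8165
δ = arctan(0.8165) = 39.23°

39.2°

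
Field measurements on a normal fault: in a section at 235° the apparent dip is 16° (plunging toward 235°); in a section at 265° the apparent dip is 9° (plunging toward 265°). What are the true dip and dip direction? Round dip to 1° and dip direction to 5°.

true dip 19°, dip direction 205°

Represent each trace as a vector plunging at its apparent dip toward its trend (east-north-up frame): v₁ = (-0.787, -0.551, -0.276), v₂ = (-0.984, -0.086, -0.156).
n = v₁ × v₂ = (-0.063, -0.148, 0.475) (taken with n_z > 0).
True dip = arccos(n_z / |n|) = arccos(0.9472) = 18.7°.
Dip direction = azimuth of (n_x, n_y) = atan2(-0.063, -0.148) = 203°.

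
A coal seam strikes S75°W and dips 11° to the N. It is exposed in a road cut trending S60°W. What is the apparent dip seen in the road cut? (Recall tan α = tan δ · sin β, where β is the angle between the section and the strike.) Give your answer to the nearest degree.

3°

Angle between strike (S75°W) and section (S60°W): β = 15°.
tan α = tan 11° × sin 15° = 0.1944 × 0.2588 = 0.0503
α = arctan(0.0503) = 2.88°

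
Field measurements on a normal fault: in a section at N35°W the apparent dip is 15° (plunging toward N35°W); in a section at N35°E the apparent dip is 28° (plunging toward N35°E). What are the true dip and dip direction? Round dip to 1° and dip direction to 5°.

true dip 28°, dip direction 025°

Represent each trace as a vector plunging at its apparent dip toward its trend (east-north-up frame): v₁ = (-0.554, 0.791, -0.259), v₂ = (0.506, 0.723, -0.469).
n = v₁ × v₂ = (0.184, 0.391, 0.801) (taken with n_z > 0).
True dip = arccos(n_z / |n|) = arccos(0.8801) = 28.3°.
Dip direction = azimuth of (n_x, n_y) = atan2(0.184, 0.391) = 25°.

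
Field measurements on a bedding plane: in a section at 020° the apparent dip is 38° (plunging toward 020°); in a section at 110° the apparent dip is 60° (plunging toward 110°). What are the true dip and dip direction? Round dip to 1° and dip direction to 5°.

The two traces are lines in the plane: v₁ = (sin 20°·cos 38°, cos 20°·cos 38°, −sin 38°), v₂ = (sin 110°·cos 60°, cos 110°·cos 60°, −sin 60°).
The plane normal is n = v₁ × v₂ ∝ (0.747, 0.056, 0.394).
tan δ = √(n_x²+n_y²)/n_z = 0.749/0.394, so δ = 62.2°.
Dip direction = atan2(0.747, 0.056) = 86° (azimuth of n's horizontal projection).

true dip 62°, dip direction 085°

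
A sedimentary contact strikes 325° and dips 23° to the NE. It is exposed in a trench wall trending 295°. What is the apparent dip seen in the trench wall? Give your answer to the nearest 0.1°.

The section lies 30° from the strike.
tan(apparent dip) = tan 23° · sin 30° = 0.2122
apparent dip = arctan 0.2122 = 11.98°

12.0°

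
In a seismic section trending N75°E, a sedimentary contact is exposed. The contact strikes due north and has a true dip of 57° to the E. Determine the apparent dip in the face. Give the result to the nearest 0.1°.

56.1°

The section lies 75° from the strike.
tan α = tan 57° × sin 75° = 1.5399 × 0.9659 = 1.4874
apparent dip = arctan 1.4874 = 56.09°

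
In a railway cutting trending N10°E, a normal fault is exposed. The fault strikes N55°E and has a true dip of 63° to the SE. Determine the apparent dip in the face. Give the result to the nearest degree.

54°

Angle between strike (N55°E) and section (N10°E): β = 45°.
tan α = tan 63° × sin 45° = 1.9626 × 0.7071 = 1.3878
α = arctan(1.3878) = 54.22°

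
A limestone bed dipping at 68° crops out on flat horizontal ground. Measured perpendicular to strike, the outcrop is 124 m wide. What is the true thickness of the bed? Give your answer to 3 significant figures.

115 m

True thickness t = w · sin(dip) = 124 × sin 68°
t = 124 × 0.9272 = 114.971 m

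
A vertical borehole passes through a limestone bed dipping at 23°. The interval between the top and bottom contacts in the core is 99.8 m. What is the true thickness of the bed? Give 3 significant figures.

91.9 m

True thickness t = h · cos(dip) = 99.8 × cos 23°
t = 99.8 × 0.9205 = 91.866 m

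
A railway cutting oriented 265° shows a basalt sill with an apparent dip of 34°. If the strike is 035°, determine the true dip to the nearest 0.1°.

41.4°

The section is 50° from the strike.
tan δ = tan α / sin β = tan 34° / sin 50° = 0.6745 / 0.7660 = 0.8805
δ = arctan(0.8805) = 41.36°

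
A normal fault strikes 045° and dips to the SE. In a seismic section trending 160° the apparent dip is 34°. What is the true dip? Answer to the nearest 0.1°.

36.7°

β = acute angle between strike 045° and section 160° = 65°.
tan δ = tan α / sin β = tan 34° / sin 65° = 0.6745 / 0.9063 = 0.7442
true dip = arctan 0.7442 = 36.66°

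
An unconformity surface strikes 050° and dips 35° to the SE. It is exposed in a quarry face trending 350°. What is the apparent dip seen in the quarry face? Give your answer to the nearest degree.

31°

The strike is 050° and the section trends 350°; the acute angle between them is β = 60°.
tan(apparent dip) = tan 35° · sin 60° = 0.6064
apparent dip = arctan 0.6064 = 31.23°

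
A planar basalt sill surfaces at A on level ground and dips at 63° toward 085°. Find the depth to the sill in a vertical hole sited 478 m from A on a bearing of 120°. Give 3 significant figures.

The hole lies 35° from the dip direction, so the down-dip offset is 478 × cos 35° = 391.55 m.
Depth = down-dip offset × tan(dip) = 391.55 × tan 63° = 391.55 × 1.9626
Depth = 768.47 m

768 m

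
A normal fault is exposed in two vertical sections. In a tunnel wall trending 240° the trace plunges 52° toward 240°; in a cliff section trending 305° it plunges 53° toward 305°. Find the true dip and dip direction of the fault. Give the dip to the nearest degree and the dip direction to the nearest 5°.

true dip 57°, dip direction 275°

The two traces are lines in the plane: v₁ = (sin 240°·cos 52°, cos 240°·cos 52°, −sin 52°), v₂ = (sin 305°·cos 53°, cos 305°·cos 53°, −sin 53°).
Cross product v₁ × v₂ gives the pole to the plane: n ∝ (-0.518, 0.037, 0.336).
True dip = arccos(n_z / |n|) = arccos(0.5431) = 57.1°.
The horizontal component of n points toward azimuth atan2(n_x, n_y) = 274°, the dip direction.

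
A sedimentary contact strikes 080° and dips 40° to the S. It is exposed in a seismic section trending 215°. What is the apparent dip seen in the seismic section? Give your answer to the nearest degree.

31°

Angle between strike (080°) and section (215°): β = 45°.
tan(apparent dip) = tan 40° · sin 45° = 0.5933
apparent dip = arctan 0.5933 = 30.68°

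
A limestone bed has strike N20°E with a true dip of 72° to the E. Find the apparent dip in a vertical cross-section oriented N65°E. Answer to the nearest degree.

65°

Angle between strike (N20°E) and section (N65°E): β = 45°.
tan α = tan 72° × sin 45° = 3.0777 × 0.7071 = 2.1763
apparent dip = arctan 2.1763 = 65.32°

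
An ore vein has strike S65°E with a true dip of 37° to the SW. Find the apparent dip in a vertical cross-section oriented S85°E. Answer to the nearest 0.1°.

The section lies 20° from the strike.
tan(apparent dip) = tan 37° · sin 20° = 0.2577
apparent dip = arctan 0.2577 = 14.45°

14.5°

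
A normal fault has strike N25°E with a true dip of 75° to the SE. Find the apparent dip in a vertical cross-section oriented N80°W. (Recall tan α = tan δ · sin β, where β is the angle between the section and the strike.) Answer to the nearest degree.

74°

The strike is N25°E and the section trends N80°W; the acute angle between them is β = 75°.
tan(apparent dip) = tan 75° · sin 75° = 3.6049
α = arctan(3.6049) = 74.50°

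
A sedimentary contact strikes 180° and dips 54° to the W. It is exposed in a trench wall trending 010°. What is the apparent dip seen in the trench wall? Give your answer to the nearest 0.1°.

The strike is 180° and the section trends 010°; the acute angle between them is β = 10°.
tan(apparent dip) = tan 54° · sin 10° = 0.2390
α = arctan(0.2390) = 13.44°

13.4°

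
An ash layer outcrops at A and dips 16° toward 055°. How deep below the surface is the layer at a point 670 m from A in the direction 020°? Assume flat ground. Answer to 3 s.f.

The hole lies 35° from the dip direction, so the down-dip offset is 670 × cos 35° = 548.83 m.
Depth = down-dip offset × tan(dip) = 548.83 × tan 16° = 548.83 × 0.2867
Depth = 157.38 m

157 m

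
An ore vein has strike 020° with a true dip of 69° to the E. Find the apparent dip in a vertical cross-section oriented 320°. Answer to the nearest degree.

66°

Angle between strike (020°) and section (320°): β = 60°.
tan(apparent dip) = tan 69° · sin 60° = 2.2561
apparent dip = arctan 2.2561 = 66.09°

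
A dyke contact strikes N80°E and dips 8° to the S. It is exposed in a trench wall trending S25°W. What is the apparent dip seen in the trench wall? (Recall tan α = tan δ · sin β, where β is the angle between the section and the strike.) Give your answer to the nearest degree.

Angle between strike (N80°E) and section (S25°W): β = 55°.
tan(apparent dip) = tan 8° · sin 55° = 0.1151
apparent dip = arctan 0.1151 = 6.57°

7°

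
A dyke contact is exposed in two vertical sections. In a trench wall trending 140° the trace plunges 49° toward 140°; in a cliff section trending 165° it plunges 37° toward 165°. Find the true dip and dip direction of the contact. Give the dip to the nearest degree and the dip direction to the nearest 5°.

Each apparent-dip line lies in the plane. As unit vectors (x east, y north, z up), v₁ plunges 49°→140° and v₂ plunges 37°→165°.
The plane normal is n = v₁ × v₂ ∝ (0.280, -0.098, 0.221).
tan δ = √(n_x²+n_y²)/n_z = 0.296/0.221, so δ = 53.2°.
Dip direction = atan2(0.280, -0.098) = 109° (azimuth of n's horizontal projection).

true dip 53°, dip direction 110°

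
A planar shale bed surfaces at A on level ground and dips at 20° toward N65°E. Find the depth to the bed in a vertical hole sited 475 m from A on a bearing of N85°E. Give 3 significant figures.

162 m

The hole lies 20° from the dip direction, so the down-dip offset is 475 × cos 20° = 446.35 m.
Depth = down-dip offset × tan(dip) = 446.35 × tan 20° = 446.35 × 0.3640
Depth = 162.46 m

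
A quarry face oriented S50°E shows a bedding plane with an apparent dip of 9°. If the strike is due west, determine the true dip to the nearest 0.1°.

13.8°

The section is 40° from the strike.
tan(true dip) = tan 9° / sin 40° = 0.2464
δ = arctan(0.2464) = 13.84°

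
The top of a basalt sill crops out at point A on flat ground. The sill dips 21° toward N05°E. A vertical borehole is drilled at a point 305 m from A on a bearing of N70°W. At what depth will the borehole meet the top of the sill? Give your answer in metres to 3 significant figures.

The hole lies 75° from the dip direction, so the down-dip offset is 305 × cos 75° = 78.94 m.
Depth = down-dip offset × tan(dip) = 78.94 × tan 21° = 78.94 × 0.3839
Depth = 30.30 m

30.3 m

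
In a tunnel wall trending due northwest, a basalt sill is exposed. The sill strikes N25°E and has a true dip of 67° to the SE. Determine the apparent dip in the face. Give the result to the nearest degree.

Angle between strike (N25°E) and section (due northwest): β = 70°.
tan α = tan 67° × sin 70° = 2.3559 × 0.9397 = 2.2138
α = arctan(2.2138) = 65.69°

66°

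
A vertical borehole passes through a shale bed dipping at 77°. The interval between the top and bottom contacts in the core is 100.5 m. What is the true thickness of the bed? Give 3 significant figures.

22.6 m

True thickness t = h · cos(dip) = 100.5 × cos 77°
t = 100.5 × 0.2250 = 22.608 m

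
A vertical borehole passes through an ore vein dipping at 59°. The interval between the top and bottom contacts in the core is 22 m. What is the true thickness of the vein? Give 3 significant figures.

11.3 m

True thickness t = h · cos(dip) = 22 × cos 59°
t = 22 × 0.5150 = 11.331 m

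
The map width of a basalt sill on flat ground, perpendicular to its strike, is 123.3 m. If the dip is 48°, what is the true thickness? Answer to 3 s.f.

True thickness t = w · sin(dip) = 123.3 × sin 48°
t = 123.3 × 0.7431 = 91.630 m

91.6 m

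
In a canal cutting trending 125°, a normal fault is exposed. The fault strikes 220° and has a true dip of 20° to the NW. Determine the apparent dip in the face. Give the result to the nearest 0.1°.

The section lies 85° from the strike.
tan(apparent dip) = tan 20° · sin 85° = 0.3626
α = arctan(0.3626) = 19.93°

19.9°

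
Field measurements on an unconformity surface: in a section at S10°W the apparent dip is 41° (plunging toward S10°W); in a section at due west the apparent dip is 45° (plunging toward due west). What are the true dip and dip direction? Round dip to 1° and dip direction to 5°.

true dip 51°, dip direction 235°

Represent each trace as a vector plunging at its apparent dip toward its trend (east-north-up frame): v₁ = (-0.131, -0.743, -0.656), v₂ = (-0.707, -0.000, -0.707).
Cross product v₁ × v₂ gives the pole to the plane: n ∝ (-0.526, -0.371, 0.526).
Dip δ = arctan(|n_h|/n_z) = arctan(0.643/0.526) = 50.8°.
Dip direction = azimuth of (n_x, n_y) = atan2(-0.526, -0.371) = 235°.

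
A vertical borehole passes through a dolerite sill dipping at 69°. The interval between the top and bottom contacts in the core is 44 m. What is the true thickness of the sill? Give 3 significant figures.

15.8 m

True thickness t = h · cos(dip) = 44 × cos 69°
t = 44 × 0.3584 = 15.768 m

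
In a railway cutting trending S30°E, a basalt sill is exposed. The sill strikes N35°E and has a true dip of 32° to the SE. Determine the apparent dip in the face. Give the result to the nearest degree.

30°

Angle between strike (N35°E) and section (S30°E): β = 65°.
tan α = tan 32° × sin 65° = 0.6249 × 0.9063 = 0.5663
apparent dip = arctan 0.5663 = 29.52°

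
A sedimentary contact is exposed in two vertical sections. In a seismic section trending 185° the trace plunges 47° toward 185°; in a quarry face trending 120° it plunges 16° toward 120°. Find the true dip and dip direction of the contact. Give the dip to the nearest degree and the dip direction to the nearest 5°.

Represent each trace as a vector plunging at its apparent dip toward its trend (east-north-up frame): v₁ = (-0.059, -0.679, -0.731), v₂ = (0.832, -0.481, -0.276).
The plane normal is n = v₁ × v₂ ∝ (-0.164, -0.625, 0.594).
tan δ = √(n_x²+n_y²)/n_z = 0.646/0.594, so δ = 47.4°.
Dip direction = azimuth of (n_x, n_y) = atan2(-0.164, -0.625) = 195°.

true dip 47°, dip direction 195°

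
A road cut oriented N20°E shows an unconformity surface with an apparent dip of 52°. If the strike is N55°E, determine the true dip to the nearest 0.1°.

β = acute angle between strike N55°E and section N20°E = 35°.
tan(true dip) = tan 52° / sin 35° = 2.2315
δ = arctan(2.2315) = 65.86°

65.9°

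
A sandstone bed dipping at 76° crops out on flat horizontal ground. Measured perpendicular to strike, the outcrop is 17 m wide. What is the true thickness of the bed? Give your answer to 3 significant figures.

True thickness t = w · sin(dip) = 17 × sin 76°
t = 17 × 0.9703 = 16.495 m

16.5 m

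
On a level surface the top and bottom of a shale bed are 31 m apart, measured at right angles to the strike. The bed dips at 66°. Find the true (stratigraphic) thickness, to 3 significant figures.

True thickness t = w · sin(dip) = 31 × sin 66°
t = 31 × 0.9135 = 28.320 m

28.3 m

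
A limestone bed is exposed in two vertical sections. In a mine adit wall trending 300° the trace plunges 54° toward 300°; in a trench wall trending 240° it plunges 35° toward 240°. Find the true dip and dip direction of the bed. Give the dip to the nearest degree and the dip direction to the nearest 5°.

Each apparent-dip line lies in the plane. As unit vectors (x east, y north, z up), v₁ plunges 54°→300° and v₂ plunges 35°→240°.
The plane normal is n = v₁ × v₂ ∝ (-0.500, 0.282, 0.417).
tan δ = √(n_x²+n_y²)/n_z = 0.574/0.417, so δ = 54.0°.
Dip direction = azimuth of (n_x, n_y) = atan2(-0.500, 0.282) = 299°.

true dip 54°, dip direction 300°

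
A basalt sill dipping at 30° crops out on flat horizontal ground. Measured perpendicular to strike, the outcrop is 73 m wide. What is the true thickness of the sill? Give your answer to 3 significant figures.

36.5 m

True thickness t = w · sin(dip) = 73 × sin 30°
t = 73 × 0.5000 = 36.500 m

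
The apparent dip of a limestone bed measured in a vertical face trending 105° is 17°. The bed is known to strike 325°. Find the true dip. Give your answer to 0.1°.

25.4°

β = acute angle between strike 325° and section 105° = 40°.
tan(true dip) = tan 17° / sin 40° = 0.4756
true dip = arctan 0.4756 = 25.44°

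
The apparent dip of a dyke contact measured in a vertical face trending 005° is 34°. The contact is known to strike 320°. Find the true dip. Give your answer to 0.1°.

The section is 45° from the strike.
tan(true dip) = tan 34° / sin 45° = 0.9539
true dip = arctan 0.9539 = 43.65°

43.6°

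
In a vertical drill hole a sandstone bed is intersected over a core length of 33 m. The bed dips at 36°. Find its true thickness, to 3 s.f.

True thickness t = h · cos(dip) = 33 × cos 36°
t = 33 × 0.8090 = 26.698 m

26.7 m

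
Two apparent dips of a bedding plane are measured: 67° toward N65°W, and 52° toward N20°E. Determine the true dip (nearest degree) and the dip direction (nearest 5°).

Each apparent-dip line lies in the plane. As unit vectors (x east, y north, z up), v₁ plunges 67°→N65°W and v₂ plunges 52°→N20°E.
n = v₁ × v₂ = (-0.402, 0.473, 0.240) (taken with n_z > 0).
tan δ = √(n_x²+n_y²)/n_z = 0.621/0.240, so δ = 68.9°.
The horizontal component of n points toward azimuth atan2(n_x, n_y) = 320°, the dip direction.

true dip 69°, dip direction 320°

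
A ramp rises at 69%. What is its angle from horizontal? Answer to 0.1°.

tan θ = 69/100 = 0.6900
θ = arctan(0.6900) = 34.61°

34.6°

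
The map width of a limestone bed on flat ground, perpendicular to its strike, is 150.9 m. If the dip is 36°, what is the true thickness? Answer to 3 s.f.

True thickness t = w · sin(dip) = 150.9 × sin 36°
t = 150.9 × 0.5878 = 88.697 m

88.7 m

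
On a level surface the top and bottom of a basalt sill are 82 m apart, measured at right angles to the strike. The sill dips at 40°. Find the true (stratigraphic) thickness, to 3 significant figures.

True thickness t = w · sin(dip) = 82 × sin 40°
t = 82 × 0.6428 = 52.709 m

52.7 m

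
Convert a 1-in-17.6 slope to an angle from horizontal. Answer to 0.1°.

tan θ = 1/17.6 = 0.0568
θ = arctan(0.0568) = 3.25°

3.3°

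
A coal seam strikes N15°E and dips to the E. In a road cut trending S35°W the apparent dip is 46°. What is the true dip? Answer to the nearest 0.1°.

71.7°

The section is 20° from the strike.
tan(true dip) = tan 46° / sin 20° = 3.0277
δ = arctan(3.0277) = 71.72°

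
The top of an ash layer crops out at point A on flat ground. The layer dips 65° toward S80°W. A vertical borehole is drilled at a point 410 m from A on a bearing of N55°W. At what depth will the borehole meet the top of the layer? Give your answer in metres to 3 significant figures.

The hole lies 45° from the dip direction, so the down-dip offset is 410 × cos 45° = 289.91 m.
Depth = down-dip offset × tan(dip) = 289.91 × tan 65° = 289.91 × 2.1445
Depth = 621.72 m

622 m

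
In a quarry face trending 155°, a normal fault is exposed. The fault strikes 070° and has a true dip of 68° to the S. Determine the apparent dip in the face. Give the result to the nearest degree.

Angle between strike (070°) and section (155°): β = 85°.
tan(apparent dip) = tan 68° · sin 85° = 2.4657
apparent dip = arctan 2.4657 = 67.92°

68°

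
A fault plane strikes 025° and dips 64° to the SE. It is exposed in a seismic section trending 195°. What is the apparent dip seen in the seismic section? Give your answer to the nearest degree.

The section lies 10° from the strike.
tan(apparent dip) = tan 64° · sin 10° = 0.3560
apparent dip = arctan 0.3560 = 19.60°

20°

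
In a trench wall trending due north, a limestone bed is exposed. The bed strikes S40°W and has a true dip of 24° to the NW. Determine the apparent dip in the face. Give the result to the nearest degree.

16°

The strike is S40°W and the section trends due north; the acute angle between them is β = 40°.
tan(apparent dip) = tan 24° · sin 40° = 0.2862
α = arctan(0.2862) = 15.97°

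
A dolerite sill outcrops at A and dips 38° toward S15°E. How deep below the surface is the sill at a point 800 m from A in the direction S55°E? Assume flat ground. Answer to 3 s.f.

479 m

The hole lies 40° from the dip direction, so the down-dip offset is 800 × cos 40° = 612.84 m.
Depth = down-dip offset × tan(dip) = 612.84 × tan 38° = 612.84 × 0.7813
Depth = 478.80 m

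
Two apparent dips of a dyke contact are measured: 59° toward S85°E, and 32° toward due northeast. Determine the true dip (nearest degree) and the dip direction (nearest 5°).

true dip 60°, dip direction 115°

Represent each trace as a vector plunging at its apparent dip toward its trend (east-north-up frame): v₁ = (0.513, -0.045, -0.857), v₂ = (0.600, 0.600, -0.530).
n = v₁ × v₂ = (0.538, -0.242, 0.335) (taken with n_z > 0).
True dip = arccos(n_z / |n|) = arccos(0.4934) = 60.4°.
Dip direction = atan2(0.538, -0.242) = 114° (azimuth of n's horizontal projection).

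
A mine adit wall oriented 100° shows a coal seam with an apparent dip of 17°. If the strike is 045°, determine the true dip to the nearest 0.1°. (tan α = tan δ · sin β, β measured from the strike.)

β = acute angle between strike 045° and section 100° = 55°.
tan(true dip) = tan 17° / sin 55° = 0.3732
true dip = arctan 0.3732 = 20.47°

20.5°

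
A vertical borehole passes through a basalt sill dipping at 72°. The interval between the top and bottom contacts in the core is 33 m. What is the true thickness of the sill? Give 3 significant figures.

10.2 m

True thickness t = h · cos(dip) = 33 × cos 72°
t = 33 × 0.3090 = 10.198 m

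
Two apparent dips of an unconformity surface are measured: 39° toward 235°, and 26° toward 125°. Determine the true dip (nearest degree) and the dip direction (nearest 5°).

true dip 49°, dip direction 190°

Each apparent-dip line lies in the plane. As unit vectors (x east, y north, z up), v₁ plunges 39°→235° and v₂ plunges 26°→125°.
n = v₁ × v₂ = (-0.129, -0.742, 0.656) (taken with n_z > 0).
tan δ = √(n_x²+n_y²)/n_z = 0.754/0.656, so δ = 48.9°.
Dip direction = azimuth of (n_x, n_y) = atan2(-0.129, -0.742) = 190°.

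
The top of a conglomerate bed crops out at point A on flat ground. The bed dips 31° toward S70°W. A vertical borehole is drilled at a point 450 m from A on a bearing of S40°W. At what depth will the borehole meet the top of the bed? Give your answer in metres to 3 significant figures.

The hole lies 30° from the dip direction, so the down-dip offset is 450 × cos 30° = 389.71 m.
Depth = down-dip offset × tan(dip) = 389.71 × tan 31° = 389.71 × 0.6009
Depth = 234.16 m

234 m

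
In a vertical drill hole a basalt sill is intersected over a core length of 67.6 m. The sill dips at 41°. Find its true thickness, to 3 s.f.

True thickness t = h · cos(dip) = 67.6 × cos 41°
t = 67.6 × 0.7547 = 51.018 m

51.0 m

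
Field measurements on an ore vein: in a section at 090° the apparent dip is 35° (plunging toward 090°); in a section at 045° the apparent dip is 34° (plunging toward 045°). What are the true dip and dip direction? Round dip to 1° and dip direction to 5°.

Represent each trace as a vector plunging at its apparent dip toward its trend (east-north-up frame): v₁ = (0.819, 0.000, -0.574), v₂ = (0.586, 0.586, -0.559).
The plane normal is n = v₁ × v₂ ∝ (0.336, 0.122, 0.480).
True dip = arccos(n_z / |n|) = arccos(0.8020) = 36.7°.
The horizontal component of n points toward azimuth atan2(n_x, n_y) = 70°, the dip direction.

true dip 37°, dip direction 070°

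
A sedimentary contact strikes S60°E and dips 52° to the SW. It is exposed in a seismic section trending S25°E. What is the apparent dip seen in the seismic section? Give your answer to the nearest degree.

Angle between strike (S60°E) and section (S25°E): β = 35°.
tan(apparent dip) = tan 52° · sin 35° = 0.7341
apparent dip = arctan 0.7341 = 36.28°

36°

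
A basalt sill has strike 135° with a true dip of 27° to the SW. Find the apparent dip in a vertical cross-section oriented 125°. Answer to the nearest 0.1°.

5.1°

Angle between strike (135°) and section (125°): β = 10°.
tan α = tan 27° × sin 10° = 0.5095 × 0.1736 = 0.0885
apparent dip = arctan 0.0885 = 5.06°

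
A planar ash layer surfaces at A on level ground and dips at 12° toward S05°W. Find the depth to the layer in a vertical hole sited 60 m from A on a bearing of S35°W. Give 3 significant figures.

11.0 m

The hole lies 30° from the dip direction, so the down-dip offset is 60 × cos 30° = 51.96 m.
Depth = down-dip offset × tan(dip) = 51.96 × tan 12° = 51.96 × 0.2126
Depth = 11.04 m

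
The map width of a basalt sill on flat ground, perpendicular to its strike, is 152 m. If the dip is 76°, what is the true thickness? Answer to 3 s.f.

True thickness t = w · sin(dip) = 152 × sin 76°
t = 152 × 0.9703 = 147.485 m

147 m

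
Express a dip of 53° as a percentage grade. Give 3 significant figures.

133%

grade % = 100 × tan 53° = 100 × 1.3270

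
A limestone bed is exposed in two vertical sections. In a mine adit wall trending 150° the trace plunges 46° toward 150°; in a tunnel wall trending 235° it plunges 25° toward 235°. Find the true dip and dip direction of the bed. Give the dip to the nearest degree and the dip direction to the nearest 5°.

The two traces are lines in the plane: v₁ = (sin 150°·cos 46°, cos 150°·cos 46°, −sin 46°), v₂ = (sin 235°·cos 25°, cos 235°·cos 25°, −sin 25°).
The plane normal is n = v₁ × v₂ ∝ (0.120, -0.681, 0.627).
True dip = arccos(n_z / |n|) = arccos(0.6719) = 47.8°.
The horizontal component of n points toward azimuth atan2(n_x, n_y) = 170°, the dip direction.

true dip 48°, dip direction 170°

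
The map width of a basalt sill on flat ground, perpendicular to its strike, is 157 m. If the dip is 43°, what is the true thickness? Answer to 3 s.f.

True thickness t = w · sin(dip) = 157 × sin 43°
t = 157 × 0.6820 = 107.074 m

107 m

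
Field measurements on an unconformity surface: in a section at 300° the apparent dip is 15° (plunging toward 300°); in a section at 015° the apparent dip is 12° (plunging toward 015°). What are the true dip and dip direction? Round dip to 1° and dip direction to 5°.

Represent each trace as a vector plunging at its apparent dip toward its trend (east-north-up frame): v₁ = (-0.837, 0.483, -0.259), v₂ = (0.253, 0.945, -0.208).
The plane normal is n = v₁ × v₂ ∝ (-0.144, 0.239, 0.913).
Dip δ = arctan(|n_h|/n_z) = arctan(0.279/0.913) = 17.0°.
Dip direction = azimuth of (n_x, n_y) = atan2(-0.144, 0.239) = 329°.

true dip 17°, dip direction 330°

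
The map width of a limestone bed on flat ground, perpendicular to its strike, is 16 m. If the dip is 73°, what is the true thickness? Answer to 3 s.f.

15.3 m

True thickness t = w · sin(dip) = 16 × sin 73°
t = 16 × 0.9563 = 15.301 m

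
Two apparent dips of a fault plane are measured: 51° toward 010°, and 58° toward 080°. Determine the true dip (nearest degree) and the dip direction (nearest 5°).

Represent each trace as a vector plunging at its apparent dip toward its trend (east-north-up frame): v₁ = (0.109, 0.620, -0.777), v₂ = (0.522, 0.092, -0.848).
Cross product v₁ × v₂ gives the pole to the plane: n ∝ (0.454, 0.313, 0.313).
True dip = arccos(n_z / |n|) = arccos(0.4941) = 60.4°.
Dip direction = azimuth of (n_x, n_y) = atan2(0.454, 0.313) = 55°.

true dip 60°, dip direction 055°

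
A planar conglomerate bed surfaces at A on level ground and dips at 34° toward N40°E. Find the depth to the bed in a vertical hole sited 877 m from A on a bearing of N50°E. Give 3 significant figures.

583 m

The hole lies 10° from the dip direction, so the down-dip offset is 877 × cos 10° = 863.68 m.
Depth = down-dip offset × tan(dip) = 863.68 × tan 34° = 863.68 × 0.6745
Depth = 582.56 m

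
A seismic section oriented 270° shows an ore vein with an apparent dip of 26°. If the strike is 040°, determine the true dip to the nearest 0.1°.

β = acute angle between strike 040° and section 270° = 50°.
tan δ = tan α / sin β = tan 26° / sin 50° = 0.4877 / 0.7660 = 0.6367
true dip = arctan 0.6367 = 32.48°

32.5°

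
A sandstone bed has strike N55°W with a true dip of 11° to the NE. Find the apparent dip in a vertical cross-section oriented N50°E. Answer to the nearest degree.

The strike is N55°W and the section trends N50°E; the acute angle between them is β = 75°.
tan(apparent dip) = tan 11° · sin 75° = 0.1878
α = arctan(0.1878) = 10.63°

11°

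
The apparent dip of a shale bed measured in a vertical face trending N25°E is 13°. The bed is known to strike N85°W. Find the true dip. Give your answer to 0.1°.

13.8°

β = acute angle between strike N85°W and section N25°E = 70°.
tan(true dip) = tan 13° / sin 70° = 0.2457
δ = arctan(0.2457) = 13.80°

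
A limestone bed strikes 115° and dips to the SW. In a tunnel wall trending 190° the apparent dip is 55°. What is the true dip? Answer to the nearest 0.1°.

55.9°

β = acute angle between strike 115° and section 190° = 75°.
tan δ = tan α / sin β = tan 55° / sin 75° = 1.4281 / 0.9659 = 1.4785
δ = arctan(1.4785) = 55.93°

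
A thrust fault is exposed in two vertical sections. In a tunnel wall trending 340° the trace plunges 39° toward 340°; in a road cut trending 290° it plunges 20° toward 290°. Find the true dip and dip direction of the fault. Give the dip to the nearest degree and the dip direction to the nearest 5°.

true dip 40°, dip direction 355°

Each apparent-dip line lies in the plane. As unit vectors (x east, y north, z up), v₁ plunges 39°→340° and v₂ plunges 20°→290°.
The plane normal is n = v₁ × v₂ ∝ (-0.048, 0.465, 0.559).
tan δ = √(n_x²+n_y²)/n_z = 0.467/0.559, so δ = 39.9°.
The horizontal component of n points toward azimuth atan2(n_x, n_y) = 354°, the dip direction.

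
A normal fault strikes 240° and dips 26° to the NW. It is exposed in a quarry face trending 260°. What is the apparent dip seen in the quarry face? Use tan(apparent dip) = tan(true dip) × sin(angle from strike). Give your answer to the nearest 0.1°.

Angle between strike (240°) and section (260°): β = 20°.
tan α = tan 26° × sin 20° = 0.4877 × 0.3420 = 0.1668
apparent dip = arctan 0.1668 = 9.47°

9.5°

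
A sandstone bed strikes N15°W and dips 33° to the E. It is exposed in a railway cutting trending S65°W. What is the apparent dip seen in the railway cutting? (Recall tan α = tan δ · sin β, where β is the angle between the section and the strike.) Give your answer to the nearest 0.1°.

32.6°

The section lies 80° from the strike.
tan(apparent dip) = tan 33° · sin 80° = 0.6395
α = arctan(0.6395) = 32.60°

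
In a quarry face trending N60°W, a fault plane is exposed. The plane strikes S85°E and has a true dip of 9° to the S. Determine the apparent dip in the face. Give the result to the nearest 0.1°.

The strike is S85°E and the section trends N60°W; the acute angle between them is β = 25°.
tan(apparent dip) = tan 9° · sin 25° = 0.0669
apparent dip = arctan 0.0669 = 3.83°

3.8°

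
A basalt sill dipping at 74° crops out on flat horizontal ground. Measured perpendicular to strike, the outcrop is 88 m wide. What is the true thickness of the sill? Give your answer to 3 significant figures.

True thickness t = w · sin(dip) = 88 × sin 74°
t = 88 × 0.9613 = 84.591 m

84.6 m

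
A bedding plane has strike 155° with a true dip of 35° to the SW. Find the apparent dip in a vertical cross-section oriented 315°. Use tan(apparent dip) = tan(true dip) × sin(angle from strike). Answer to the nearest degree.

13°

Angle between strike (155°) and section (315°): β = 20°.
tan α = tan 35° × sin 20° = 0.7002 × 0.3420 = 0.2395
apparent dip = arctan 0.2395 = 13.47°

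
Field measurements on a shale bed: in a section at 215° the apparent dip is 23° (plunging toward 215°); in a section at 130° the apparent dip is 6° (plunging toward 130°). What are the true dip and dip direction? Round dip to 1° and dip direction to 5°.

true dip 23°, dip direction 205°

Represent each trace as a vector plunging at its apparent dip toward its trend (east-north-up frame): v₁ = (-0.528, -0.754, -0.391), v₂ = (0.762, -0.639, -0.105).
Cross product v₁ × v₂ gives the pole to the plane: n ∝ (-0.171, -0.353, 0.912).
Dip δ = arctan(|n_h|/n_z) = arctan(0.392/0.912) = 23.3°.
Dip direction = atan2(-0.171, -0.353) = 206° (azimuth of n's horizontal projection).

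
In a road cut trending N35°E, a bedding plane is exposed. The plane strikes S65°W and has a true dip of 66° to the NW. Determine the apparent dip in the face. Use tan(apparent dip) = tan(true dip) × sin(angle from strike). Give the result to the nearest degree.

48°

Angle between strike (S65°W) and section (N35°E): β = 30°.
tan(apparent dip) = tan 66° · sin 30° = 1.1230
α = arctan(1.1230) = 48.32°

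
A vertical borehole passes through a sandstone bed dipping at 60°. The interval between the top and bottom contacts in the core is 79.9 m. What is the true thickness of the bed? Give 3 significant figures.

40.0 m

True thickness t = h · cos(dip) = 79.9 × cos 60°
t = 79.9 × 0.5000 = 39.950 m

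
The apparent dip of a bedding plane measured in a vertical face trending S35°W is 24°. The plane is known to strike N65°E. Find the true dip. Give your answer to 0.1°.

41.7°

The section is 30° from the strike.
tan δ = tan α / sin β = tan 24° / sin 30° = 0.4452 / 0.5000 = 0.8905
true dip = arctan 0.8905 = 41.68°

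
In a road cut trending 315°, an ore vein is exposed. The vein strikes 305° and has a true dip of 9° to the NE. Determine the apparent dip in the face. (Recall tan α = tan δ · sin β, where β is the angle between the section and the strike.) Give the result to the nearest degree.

The section lies 10° from the strike.
tan(apparent dip) = tan 9° · sin 10° = 0.0275
apparent dip = arctan 0.0275 = 1.58°

2°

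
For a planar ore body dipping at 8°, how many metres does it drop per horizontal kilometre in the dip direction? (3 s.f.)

drop per km = 1000 × tan 8° = 1000 × 0.1405

141 m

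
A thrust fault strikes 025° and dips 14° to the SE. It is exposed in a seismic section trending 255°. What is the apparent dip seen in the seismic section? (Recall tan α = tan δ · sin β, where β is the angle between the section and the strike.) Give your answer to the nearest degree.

11°

The strike is 025° and the section trends 255°; the acute angle between them is β = 50°.
tan(apparent dip) = tan 14° · sin 50° = 0.1910
apparent dip = arctan 0.1910 = 10.81°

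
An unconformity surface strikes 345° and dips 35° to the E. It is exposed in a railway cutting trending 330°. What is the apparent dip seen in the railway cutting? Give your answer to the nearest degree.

Angle between strike (345°) and section (330°): β = 15°.
tan α = tan 35° × sin 15° = 0.7002 × 0.2588 = 0.1812
apparent dip = arctan 0.1812 = 10.27°

10°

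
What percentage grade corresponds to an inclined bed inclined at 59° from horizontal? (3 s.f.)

grade % = 100 × tan 59° = 100 × 1.6643

166%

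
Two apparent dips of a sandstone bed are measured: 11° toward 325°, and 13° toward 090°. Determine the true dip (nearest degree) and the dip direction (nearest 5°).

true dip 25°, dip direction 030°

Represent each trace as a vector plunging at its apparent dip toward its trend (east-north-up frame): v₁ = (-0.563, 0.804, -0.191), v₂ = (0.974, 0.000, -0.225).
n = v₁ × v₂ = (0.181, 0.313, 0.783) (taken with n_z > 0).
tan δ = √(n_x²+n_y²)/n_z = 0.361/0.783, so δ = 24.7°.
Dip direction = atan2(0.181, 0.313) = 30° (azimuth of n's horizontal projection).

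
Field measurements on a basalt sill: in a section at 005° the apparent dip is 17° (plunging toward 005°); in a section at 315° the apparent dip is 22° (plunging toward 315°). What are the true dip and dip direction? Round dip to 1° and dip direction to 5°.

true dip 22°, dip direction 325°

The two traces are lines in the plane: v₁ = (sin 5°·cos 17°, cos 5°·cos 17°, −sin 17°), v₂ = (sin 315°·cos 22°, cos 315°·cos 22°, −sin 22°).
Cross product v₁ × v₂ gives the pole to the plane: n ∝ (-0.165, 0.223, 0.679).
tan δ = √(n_x²+n_y²)/n_z = 0.277/0.679, so δ = 22.2°.
The horizontal component of n points toward azimuth atan2(n_x, n_y) = 323°, the dip direction.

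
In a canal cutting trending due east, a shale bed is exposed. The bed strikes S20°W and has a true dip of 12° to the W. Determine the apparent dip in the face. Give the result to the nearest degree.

Angle between strike (S20°W) and section (due east): β = 70°.
tan(apparent dip) = tan 12° · sin 70° = 0.1997
apparent dip = arctan 0.1997 = 11.30°

11°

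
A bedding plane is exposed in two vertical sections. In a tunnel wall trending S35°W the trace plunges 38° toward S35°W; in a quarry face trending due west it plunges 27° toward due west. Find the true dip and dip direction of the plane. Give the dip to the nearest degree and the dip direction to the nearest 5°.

Represent each trace as a vector plunging at its apparent dip toward its trend (east-north-up frame): v₁ = (-0.452, -0.646, -0.616), v₂ = (-0.891, -0.000, -0.454).
n = v₁ × v₂ = (-0.293, -0.343, 0.575) (taken with n_z > 0).
tan δ = √(n_x²+n_y²)/n_z = 0.451/0.575, so δ = 38.1°.
Dip direction = azimuth of (n_x, n_y) = atan2(-0.293, -0.343) = 220°.

true dip 38°, dip direction 220°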